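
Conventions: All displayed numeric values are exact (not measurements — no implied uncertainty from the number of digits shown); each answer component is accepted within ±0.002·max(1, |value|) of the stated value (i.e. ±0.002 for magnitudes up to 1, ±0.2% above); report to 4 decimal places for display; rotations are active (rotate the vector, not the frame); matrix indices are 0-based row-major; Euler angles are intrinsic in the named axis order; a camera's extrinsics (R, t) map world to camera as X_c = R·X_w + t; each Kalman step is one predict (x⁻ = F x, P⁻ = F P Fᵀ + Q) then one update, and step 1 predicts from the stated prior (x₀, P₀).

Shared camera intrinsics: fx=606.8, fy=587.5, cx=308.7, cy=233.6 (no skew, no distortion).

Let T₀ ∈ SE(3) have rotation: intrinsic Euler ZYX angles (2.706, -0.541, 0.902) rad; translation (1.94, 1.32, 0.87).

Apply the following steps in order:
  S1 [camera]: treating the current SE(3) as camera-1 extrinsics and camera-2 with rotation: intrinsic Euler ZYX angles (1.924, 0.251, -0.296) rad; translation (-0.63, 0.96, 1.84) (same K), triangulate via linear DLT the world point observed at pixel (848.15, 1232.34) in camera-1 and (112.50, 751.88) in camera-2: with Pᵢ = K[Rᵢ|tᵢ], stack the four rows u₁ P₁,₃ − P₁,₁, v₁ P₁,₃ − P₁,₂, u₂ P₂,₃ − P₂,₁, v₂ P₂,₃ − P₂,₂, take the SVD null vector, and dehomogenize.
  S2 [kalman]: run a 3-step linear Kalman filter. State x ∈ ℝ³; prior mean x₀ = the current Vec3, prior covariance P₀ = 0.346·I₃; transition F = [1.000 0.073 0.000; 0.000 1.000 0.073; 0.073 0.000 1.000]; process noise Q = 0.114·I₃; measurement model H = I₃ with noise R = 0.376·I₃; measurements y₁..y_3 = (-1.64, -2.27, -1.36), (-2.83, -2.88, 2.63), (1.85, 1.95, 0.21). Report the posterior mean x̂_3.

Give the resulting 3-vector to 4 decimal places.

result = (-0.1052, -0.3071, 0.7676)

after S1 (triangulate): (1.4191, -0.7360, 1.5066)
after S2 (kf_track): (-0.1052, -0.3071, 0.7676)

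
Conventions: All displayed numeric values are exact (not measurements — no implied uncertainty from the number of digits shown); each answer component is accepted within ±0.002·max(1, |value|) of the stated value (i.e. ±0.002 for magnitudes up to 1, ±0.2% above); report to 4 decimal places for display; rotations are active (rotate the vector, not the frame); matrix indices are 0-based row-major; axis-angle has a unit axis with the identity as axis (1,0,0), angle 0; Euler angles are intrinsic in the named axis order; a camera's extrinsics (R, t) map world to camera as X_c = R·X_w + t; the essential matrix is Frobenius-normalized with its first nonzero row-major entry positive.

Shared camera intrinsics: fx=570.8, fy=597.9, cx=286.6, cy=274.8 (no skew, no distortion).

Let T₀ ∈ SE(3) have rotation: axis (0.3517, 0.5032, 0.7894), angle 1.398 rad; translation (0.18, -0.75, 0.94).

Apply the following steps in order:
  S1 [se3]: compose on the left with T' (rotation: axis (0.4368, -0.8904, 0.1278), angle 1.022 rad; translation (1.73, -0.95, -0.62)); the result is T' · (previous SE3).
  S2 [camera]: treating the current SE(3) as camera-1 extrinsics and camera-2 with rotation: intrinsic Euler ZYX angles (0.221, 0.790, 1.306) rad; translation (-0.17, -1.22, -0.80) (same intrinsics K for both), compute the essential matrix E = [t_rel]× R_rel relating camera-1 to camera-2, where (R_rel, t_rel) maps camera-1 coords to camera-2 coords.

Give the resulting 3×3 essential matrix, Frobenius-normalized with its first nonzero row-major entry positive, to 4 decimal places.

matrix = [0.1539 -0.1609 0.2905; -0.6600 -0.1936 0.1591; 0.1833 -0.2888 0.5006]

after S1 (compose_se3): R=[0.0903 -0.9944 -0.0543; 0.9250 0.1039 -0.3655; 0.3691 -0.0172 0.9292], t=(1.3727, -2.0410, -0.2194)
after S2 (essential): [0.1539 -0.1609 0.2905; -0.6600 -0.1936 0.1591; 0.1833 -0.2888 0.5006]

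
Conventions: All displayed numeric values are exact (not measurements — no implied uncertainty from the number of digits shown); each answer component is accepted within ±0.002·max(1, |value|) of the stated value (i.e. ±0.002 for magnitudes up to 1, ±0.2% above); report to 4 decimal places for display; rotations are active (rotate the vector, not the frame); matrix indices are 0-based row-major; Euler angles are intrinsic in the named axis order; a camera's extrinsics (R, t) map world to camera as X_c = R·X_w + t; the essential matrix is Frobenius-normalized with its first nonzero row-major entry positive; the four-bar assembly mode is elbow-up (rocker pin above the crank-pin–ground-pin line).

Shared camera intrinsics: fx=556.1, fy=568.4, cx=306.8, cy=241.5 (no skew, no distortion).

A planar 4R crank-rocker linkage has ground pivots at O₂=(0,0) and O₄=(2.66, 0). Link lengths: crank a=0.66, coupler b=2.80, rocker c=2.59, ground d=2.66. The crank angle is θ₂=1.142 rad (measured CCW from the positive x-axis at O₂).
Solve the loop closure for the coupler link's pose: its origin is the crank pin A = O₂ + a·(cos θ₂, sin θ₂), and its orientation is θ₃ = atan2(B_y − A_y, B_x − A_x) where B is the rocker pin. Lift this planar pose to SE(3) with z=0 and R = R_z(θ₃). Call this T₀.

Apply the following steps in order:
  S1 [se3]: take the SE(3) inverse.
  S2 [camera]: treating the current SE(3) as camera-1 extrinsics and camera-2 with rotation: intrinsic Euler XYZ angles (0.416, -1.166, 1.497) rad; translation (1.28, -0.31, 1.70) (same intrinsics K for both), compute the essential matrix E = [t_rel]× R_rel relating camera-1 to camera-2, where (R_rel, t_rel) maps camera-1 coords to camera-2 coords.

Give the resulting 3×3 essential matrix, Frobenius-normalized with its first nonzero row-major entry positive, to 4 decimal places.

source (fourbar_fk): coupler pose = R=[0.7139 -0.7003 0.0000; 0.7003 0.7139 0.0000; 0.0000 0.0000 1.0000], t=(0.2744, 0.6002, 0.0000)
after S1 (invert_se3): R=[0.7139 0.7003 0.0000; -0.7003 0.7139 0.0000; 0.0000 0.0000 1.0000], t=(-0.6162, -0.2364, 0.0000)
after S2 (essential): [0.5376 -0.0970 -0.1170; 0.0390 -0.2251 0.6643; -0.4272 0.1088 -0.0051]

matrix = [0.5376 -0.0970 -0.1170; 0.0390 -0.2251 0.6643; -0.4272 0.1088 -0.0051]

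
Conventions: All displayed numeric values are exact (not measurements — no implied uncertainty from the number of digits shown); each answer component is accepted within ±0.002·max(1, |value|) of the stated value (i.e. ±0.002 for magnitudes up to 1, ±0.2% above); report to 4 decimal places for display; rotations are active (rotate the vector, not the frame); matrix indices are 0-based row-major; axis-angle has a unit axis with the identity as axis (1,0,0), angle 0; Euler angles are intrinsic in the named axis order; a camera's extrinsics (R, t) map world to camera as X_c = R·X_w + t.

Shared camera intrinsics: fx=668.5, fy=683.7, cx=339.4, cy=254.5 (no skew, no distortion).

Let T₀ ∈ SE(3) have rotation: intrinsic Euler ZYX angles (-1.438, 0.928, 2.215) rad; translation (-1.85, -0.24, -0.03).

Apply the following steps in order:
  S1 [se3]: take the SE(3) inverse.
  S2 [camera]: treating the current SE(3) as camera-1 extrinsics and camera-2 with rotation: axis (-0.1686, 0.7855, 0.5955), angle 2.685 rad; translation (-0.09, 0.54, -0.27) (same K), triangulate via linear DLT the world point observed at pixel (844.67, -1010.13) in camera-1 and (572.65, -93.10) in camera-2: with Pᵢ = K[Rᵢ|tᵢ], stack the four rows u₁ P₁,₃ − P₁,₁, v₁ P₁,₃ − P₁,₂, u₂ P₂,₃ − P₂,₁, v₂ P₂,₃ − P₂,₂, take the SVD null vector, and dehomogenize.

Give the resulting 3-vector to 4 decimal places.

result = (-1.7134, 0.9053, -1.7374)

after S1 (invert_se3): R=[0.0794 -0.5942 -0.8004; -0.5105 -0.7139 0.4793; -0.8562 0.3706 -0.3600], t=(-0.0198, -1.1014, -1.5058)
after S2 (triangulate): (-1.7134, 0.9053, -1.7374)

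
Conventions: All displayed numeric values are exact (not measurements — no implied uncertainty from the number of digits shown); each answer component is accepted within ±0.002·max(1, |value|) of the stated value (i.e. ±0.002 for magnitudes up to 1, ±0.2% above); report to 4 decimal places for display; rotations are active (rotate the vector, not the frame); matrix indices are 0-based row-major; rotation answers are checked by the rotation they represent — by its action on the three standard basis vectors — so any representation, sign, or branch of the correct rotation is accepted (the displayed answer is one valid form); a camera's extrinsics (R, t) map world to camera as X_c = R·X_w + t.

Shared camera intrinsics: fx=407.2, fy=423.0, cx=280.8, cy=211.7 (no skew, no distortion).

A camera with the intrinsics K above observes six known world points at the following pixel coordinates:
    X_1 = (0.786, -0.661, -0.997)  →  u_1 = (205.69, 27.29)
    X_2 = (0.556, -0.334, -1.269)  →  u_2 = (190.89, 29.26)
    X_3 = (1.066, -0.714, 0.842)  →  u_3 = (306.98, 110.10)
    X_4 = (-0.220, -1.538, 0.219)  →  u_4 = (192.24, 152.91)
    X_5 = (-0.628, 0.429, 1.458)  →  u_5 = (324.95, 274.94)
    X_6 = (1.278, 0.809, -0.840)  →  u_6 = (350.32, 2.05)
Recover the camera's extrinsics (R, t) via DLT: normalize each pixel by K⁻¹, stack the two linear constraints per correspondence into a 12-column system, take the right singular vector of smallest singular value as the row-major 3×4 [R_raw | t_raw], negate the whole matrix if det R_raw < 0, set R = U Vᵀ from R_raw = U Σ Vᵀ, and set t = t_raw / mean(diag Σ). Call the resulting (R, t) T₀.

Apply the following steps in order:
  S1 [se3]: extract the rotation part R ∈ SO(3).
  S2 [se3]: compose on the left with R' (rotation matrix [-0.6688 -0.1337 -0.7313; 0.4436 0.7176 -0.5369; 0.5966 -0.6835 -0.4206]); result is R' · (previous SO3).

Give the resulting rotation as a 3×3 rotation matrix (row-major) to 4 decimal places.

source (pnp_recover): camera pose = R=[0.5234 0.6578 0.5416; -0.8498 0.3561 0.3886; 0.0627 -0.6637 0.7454], t=(-0.1900, -0.4901, 4.3402)
after S1 (rot_of_se3): [0.5234 0.6578 0.5416; -0.8498 0.3561 0.3886; 0.0627 -0.6637 0.7454]
after S2 (compose_so3): [-0.2822 -0.0022 -0.9593; -0.4113 0.9037 0.1189; 0.8667 0.4282 -0.2560]

rotation (matrix) = ((-0.2822, -0.0022, -0.9593), (-0.4113, 0.9037, 0.1189), (0.8667, 0.4282, -0.2560))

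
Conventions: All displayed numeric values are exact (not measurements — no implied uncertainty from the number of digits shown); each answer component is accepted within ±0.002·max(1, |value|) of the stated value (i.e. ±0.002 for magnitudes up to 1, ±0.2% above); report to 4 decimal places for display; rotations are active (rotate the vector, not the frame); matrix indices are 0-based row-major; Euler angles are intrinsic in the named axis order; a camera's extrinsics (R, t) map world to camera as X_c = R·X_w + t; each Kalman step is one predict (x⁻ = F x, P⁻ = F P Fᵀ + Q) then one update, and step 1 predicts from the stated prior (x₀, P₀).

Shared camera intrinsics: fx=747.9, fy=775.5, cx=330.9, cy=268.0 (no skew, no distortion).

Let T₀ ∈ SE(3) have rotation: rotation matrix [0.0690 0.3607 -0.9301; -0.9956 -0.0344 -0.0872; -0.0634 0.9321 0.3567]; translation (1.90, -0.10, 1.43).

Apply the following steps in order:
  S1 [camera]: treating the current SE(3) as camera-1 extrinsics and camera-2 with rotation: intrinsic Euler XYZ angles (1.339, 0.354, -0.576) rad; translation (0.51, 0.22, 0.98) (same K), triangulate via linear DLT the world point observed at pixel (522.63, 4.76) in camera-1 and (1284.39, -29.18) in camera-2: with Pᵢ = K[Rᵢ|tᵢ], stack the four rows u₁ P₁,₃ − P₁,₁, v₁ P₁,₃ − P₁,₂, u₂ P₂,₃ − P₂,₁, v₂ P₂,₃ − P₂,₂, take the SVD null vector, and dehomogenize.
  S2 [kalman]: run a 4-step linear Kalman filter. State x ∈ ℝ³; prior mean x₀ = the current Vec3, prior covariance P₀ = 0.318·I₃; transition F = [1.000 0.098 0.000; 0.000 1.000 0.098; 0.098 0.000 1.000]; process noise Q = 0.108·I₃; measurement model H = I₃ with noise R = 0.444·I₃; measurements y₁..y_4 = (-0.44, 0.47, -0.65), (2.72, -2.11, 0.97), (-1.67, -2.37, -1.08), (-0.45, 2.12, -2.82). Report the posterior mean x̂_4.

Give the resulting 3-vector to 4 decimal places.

after S1 (triangulate): (0.8056, 1.3314, 1.7269)
after S2 (kf_track): (-0.2488, 0.0466, -1.0645)

result = (-0.2488, 0.0466, -1.0645)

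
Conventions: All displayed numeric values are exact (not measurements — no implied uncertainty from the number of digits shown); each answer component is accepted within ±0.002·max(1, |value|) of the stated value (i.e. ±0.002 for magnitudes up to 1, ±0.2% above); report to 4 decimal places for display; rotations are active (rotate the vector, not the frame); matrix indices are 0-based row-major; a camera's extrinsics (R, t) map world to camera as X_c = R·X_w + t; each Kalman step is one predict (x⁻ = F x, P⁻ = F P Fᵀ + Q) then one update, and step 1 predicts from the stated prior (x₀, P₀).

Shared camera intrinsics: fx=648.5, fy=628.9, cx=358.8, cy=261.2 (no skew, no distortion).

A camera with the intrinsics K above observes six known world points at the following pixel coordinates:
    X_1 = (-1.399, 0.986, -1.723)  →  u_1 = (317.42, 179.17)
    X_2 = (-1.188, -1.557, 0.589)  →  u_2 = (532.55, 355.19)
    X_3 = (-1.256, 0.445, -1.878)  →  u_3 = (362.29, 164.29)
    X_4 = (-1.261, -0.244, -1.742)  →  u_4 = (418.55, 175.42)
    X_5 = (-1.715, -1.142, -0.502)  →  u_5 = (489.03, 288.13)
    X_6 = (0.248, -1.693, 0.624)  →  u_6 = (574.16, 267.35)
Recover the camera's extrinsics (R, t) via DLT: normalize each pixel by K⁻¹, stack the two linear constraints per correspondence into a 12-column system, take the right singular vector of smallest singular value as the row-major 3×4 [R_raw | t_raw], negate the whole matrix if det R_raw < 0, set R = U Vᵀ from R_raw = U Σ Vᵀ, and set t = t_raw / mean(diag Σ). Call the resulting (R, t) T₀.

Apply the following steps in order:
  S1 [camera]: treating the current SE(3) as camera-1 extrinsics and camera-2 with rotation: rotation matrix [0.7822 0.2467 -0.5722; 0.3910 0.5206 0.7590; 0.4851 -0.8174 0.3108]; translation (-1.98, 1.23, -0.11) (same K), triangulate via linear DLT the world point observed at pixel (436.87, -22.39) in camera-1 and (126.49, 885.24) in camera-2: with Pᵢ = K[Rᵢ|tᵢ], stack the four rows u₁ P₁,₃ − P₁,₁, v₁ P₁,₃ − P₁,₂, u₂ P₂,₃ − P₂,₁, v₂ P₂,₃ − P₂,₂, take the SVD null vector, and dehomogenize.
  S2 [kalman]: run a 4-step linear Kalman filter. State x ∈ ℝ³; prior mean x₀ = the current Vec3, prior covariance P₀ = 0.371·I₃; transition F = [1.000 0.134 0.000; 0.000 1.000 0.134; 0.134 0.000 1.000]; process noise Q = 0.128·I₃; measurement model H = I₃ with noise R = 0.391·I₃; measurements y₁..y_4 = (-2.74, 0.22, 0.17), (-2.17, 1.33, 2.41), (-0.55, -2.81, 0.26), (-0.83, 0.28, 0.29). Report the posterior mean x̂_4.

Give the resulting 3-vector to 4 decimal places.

source (pnp_recover): camera pose = R=[-0.0992 -0.9800 -0.1724; -0.6057 -0.0779 0.7919; -0.7895 0.1830 -0.5858], t=(0.0302, -0.4302, 5.5624)
after S1 (triangulate): (1.5685, -0.5355, -1.0747)
after S2 (kf_track): (-1.0011, -0.3375, 0.3329)

result = (-1.0011, -0.3375, 0.3329)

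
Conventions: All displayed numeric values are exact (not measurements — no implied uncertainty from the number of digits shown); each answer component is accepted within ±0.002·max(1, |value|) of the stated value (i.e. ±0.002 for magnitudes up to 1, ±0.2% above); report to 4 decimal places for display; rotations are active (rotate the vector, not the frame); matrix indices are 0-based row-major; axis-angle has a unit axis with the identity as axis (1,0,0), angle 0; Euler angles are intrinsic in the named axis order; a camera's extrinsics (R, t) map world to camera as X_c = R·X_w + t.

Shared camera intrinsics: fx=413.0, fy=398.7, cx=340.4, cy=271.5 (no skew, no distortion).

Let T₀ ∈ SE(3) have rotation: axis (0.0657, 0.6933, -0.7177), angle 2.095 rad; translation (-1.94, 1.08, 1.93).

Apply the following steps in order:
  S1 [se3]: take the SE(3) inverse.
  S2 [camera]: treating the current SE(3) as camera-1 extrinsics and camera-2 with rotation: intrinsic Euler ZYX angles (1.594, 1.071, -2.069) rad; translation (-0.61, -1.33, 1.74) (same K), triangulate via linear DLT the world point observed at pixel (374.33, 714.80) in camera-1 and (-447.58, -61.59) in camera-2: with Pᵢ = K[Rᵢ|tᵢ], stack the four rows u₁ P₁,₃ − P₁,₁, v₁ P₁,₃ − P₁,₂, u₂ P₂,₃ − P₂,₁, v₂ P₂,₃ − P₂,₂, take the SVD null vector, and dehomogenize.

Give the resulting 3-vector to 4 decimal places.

after S1 (invert_se3): R=[-0.4941 -0.5529 -0.6709; 0.6896 0.2206 -0.6897; 0.5294 -0.8035 0.2723], t=(0.9334, 2.4308, 1.3693)
after S2 (triangulate): (1.2976, -0.4764, 0.5125)

result = (1.2976, -0.4764, 0.5125)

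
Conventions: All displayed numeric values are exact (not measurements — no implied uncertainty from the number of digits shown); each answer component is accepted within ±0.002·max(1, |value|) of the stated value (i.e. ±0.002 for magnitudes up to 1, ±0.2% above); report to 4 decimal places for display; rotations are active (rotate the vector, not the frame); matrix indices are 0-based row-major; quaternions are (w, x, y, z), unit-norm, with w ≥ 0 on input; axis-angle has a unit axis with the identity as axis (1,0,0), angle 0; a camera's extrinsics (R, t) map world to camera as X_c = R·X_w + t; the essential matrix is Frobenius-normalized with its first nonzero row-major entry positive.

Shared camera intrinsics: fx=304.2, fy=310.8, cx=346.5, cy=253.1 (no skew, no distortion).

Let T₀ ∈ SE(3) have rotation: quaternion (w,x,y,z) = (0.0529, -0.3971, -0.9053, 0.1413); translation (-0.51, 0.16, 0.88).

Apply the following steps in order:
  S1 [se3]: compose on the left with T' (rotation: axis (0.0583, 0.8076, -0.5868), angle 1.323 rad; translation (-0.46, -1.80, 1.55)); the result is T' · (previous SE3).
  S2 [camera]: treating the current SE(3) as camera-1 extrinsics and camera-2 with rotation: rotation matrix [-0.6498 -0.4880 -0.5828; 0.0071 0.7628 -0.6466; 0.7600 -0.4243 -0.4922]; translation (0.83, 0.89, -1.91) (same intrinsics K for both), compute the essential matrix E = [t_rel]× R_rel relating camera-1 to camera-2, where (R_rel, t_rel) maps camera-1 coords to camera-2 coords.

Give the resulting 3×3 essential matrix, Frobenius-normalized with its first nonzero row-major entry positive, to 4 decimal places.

matrix = [0.6259 0.1190 -0.0303; 0.0503 0.6168 0.0234; -0.3228 0.3232 0.0320]

after S1 (compose_se3): R=[0.2628 0.3387 -0.9034; 0.9103 0.2234 0.3486; 0.3199 -0.9140 -0.2496], t=(0.1766, -1.7745, 2.3588)
after S2 (essential): [0.6259 0.1190 -0.0303; 0.0503 0.6168 0.0234; -0.3228 0.3232 0.0320]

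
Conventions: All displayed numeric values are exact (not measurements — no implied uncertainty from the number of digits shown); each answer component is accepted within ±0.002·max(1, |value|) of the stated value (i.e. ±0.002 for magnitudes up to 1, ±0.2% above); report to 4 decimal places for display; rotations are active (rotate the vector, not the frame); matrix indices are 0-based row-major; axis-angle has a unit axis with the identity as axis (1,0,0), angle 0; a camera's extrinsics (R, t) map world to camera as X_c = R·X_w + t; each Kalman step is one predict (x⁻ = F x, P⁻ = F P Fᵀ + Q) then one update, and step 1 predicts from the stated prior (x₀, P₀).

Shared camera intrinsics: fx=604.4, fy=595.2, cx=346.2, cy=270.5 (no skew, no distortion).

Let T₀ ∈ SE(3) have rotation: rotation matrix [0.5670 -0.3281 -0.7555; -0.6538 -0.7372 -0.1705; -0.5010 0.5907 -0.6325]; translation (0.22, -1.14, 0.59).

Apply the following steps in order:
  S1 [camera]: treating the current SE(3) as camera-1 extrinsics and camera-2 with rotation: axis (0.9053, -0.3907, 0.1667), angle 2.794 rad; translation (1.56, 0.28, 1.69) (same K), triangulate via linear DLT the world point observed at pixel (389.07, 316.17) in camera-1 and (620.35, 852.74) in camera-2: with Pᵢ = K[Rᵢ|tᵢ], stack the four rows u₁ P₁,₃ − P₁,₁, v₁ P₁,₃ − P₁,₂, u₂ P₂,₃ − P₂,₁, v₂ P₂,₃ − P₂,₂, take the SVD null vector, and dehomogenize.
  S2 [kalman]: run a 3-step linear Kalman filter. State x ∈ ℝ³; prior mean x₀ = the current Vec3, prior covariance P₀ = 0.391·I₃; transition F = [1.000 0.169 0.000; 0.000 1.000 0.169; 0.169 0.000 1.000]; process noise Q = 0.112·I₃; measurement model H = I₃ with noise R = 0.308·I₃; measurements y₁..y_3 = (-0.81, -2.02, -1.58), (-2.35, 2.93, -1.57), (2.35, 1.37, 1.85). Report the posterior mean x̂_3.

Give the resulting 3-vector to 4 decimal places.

result = (0.3922, 1.0729, 0.0943)

after S1 (triangulate): (-1.3775, -0.3139, -0.7538)
after S2 (kf_track): (0.3922, 1.0729, 0.0943)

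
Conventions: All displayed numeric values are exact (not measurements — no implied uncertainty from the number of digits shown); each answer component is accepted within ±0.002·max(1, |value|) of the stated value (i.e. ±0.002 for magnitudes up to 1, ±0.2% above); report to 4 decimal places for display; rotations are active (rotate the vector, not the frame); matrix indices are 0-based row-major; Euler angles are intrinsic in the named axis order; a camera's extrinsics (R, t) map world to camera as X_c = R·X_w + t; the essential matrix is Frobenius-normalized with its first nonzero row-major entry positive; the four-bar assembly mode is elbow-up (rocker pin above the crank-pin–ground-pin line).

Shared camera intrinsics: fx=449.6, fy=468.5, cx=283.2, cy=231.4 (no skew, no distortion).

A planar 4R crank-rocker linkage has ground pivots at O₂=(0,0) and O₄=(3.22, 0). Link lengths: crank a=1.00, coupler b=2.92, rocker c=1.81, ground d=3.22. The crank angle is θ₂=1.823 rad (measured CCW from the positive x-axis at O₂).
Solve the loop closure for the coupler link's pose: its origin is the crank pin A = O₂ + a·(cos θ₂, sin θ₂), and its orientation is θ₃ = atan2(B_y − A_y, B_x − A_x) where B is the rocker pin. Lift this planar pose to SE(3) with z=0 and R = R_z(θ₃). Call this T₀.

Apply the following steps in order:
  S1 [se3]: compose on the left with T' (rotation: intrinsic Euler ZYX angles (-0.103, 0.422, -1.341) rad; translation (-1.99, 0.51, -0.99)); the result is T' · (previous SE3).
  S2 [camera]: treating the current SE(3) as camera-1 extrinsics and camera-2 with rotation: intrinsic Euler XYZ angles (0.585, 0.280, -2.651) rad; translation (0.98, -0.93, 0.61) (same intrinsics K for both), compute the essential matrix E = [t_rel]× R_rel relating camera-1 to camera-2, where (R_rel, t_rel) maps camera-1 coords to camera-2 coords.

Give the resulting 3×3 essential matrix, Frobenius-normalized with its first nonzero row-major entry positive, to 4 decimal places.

matrix = [0.1424 0.5083 -0.3590; -0.4085 0.4409 0.3466; 0.1589 0.1514 -0.2509]

source (fourbar_fk): coupler pose = R=[0.9687 -0.2481 0.0000; 0.2481 0.9687 0.0000; 0.0000 0.0000 1.0000], t=(-0.2495, 0.9684, 0.0000)
after S1 (compose_se3): R=[0.7865 -0.5867 0.1929; -0.0245 0.2825 0.9590; -0.6172 -0.7589 0.2078], t=(-2.5779, 0.7925, -1.7480)
after S2 (essential): [0.1424 0.5083 -0.3590; -0.4085 0.4409 0.3466; 0.1589 0.1514 -0.2509]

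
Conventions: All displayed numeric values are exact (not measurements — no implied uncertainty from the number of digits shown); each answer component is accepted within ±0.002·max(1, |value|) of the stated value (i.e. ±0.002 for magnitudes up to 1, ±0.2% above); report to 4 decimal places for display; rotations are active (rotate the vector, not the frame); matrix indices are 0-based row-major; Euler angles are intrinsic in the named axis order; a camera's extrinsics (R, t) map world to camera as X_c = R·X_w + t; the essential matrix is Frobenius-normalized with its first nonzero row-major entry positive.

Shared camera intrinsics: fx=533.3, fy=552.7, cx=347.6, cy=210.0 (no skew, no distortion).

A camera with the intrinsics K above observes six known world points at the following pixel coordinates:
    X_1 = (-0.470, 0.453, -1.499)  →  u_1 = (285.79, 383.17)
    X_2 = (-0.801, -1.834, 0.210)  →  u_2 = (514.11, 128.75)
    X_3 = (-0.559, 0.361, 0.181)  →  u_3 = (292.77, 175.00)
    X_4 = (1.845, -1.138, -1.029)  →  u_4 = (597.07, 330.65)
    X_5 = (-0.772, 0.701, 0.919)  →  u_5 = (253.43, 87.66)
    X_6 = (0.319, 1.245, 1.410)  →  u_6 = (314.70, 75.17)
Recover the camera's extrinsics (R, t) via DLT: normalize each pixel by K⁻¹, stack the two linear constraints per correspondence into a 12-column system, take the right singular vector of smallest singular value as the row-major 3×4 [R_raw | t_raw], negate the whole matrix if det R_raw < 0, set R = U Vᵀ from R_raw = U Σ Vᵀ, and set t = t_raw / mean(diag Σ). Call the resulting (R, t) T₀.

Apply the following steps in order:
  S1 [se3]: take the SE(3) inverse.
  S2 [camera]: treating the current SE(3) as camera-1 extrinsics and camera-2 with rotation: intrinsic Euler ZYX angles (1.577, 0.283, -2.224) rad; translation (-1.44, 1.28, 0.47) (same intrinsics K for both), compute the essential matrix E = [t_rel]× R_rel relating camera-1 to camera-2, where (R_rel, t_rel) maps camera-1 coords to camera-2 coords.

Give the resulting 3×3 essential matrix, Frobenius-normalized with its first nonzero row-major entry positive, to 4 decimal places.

source (pnp_recover): camera pose = R=[0.7397 -0.6719 0.0375; 0.0770 0.0291 -0.9966; 0.6685 0.7401 0.0733], t=(0.1901, -0.0700, 4.5604)
after S1 (invert_se3): R=[0.7397 0.0770 0.6685; -0.6719 0.0291 0.7401; 0.0375 -0.9966 0.0733], t=(-3.1840, -3.2453, -0.4109)
after S2 (essential): [0.1033 -0.2392 0.1275; -0.2875 -0.0153 0.6401; -0.3299 0.5522 -0.0977]

matrix = [0.1033 -0.2392 0.1275; -0.2875 -0.0153 0.6401; -0.3299 0.5522 -0.0977]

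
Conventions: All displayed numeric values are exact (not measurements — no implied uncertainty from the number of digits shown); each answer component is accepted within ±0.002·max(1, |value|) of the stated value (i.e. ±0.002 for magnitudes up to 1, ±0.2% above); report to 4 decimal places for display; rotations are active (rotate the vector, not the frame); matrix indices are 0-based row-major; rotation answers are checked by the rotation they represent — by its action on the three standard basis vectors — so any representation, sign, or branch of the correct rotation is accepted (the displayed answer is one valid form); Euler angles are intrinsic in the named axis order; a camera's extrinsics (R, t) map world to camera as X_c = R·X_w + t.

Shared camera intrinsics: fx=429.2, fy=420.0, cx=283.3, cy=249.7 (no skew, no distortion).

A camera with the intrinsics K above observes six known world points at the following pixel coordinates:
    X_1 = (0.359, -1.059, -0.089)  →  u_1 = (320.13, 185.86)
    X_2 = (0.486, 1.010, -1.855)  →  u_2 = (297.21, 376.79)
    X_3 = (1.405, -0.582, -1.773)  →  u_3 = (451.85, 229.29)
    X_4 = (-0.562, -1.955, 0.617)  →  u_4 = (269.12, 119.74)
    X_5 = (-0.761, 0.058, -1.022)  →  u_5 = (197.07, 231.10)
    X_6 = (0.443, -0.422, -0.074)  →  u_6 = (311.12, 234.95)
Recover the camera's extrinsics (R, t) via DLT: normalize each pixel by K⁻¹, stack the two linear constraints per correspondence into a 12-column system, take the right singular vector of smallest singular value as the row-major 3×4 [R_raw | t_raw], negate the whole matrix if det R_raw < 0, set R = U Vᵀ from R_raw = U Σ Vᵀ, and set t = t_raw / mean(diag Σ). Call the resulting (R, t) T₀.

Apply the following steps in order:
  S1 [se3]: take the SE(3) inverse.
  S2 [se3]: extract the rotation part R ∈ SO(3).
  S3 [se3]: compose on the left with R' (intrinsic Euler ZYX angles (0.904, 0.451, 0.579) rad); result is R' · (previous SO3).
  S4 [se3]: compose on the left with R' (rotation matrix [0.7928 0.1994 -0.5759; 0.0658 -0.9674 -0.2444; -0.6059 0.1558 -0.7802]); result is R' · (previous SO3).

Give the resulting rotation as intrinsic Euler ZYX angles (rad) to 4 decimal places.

source (pnp_recover): camera pose = R=[0.9480 -0.3051 -0.0905; 0.3125 0.9462 0.0841; 0.0600 -0.1080 0.9923], t=(-0.2100, 0.0799, 5.3300)
after S1 (invert_se3): R=[0.9480 0.3125 0.0600; -0.3051 0.9462 -0.1080; -0.0905 0.0841 0.9923], t=(-0.1457, 0.4361, -5.3149)
after S2 (rot_of_se3): [0.9480 0.3125 0.0600; -0.3051 0.9462 -0.1080; -0.0905 0.0841 0.9923]
after S3 (compose_so3): [0.6240 -0.2537 0.7391; 0.4601 0.8838 -0.0851; -0.6317 0.3931 0.6682]
after S4 (compose_so3): [0.9502 -0.2513 0.1842; -0.2497 -0.9678 -0.0323; 0.1864 -0.0153 -0.9824]

rotation (euler_zyx) = (-0.2569, -0.1875, -3.1261)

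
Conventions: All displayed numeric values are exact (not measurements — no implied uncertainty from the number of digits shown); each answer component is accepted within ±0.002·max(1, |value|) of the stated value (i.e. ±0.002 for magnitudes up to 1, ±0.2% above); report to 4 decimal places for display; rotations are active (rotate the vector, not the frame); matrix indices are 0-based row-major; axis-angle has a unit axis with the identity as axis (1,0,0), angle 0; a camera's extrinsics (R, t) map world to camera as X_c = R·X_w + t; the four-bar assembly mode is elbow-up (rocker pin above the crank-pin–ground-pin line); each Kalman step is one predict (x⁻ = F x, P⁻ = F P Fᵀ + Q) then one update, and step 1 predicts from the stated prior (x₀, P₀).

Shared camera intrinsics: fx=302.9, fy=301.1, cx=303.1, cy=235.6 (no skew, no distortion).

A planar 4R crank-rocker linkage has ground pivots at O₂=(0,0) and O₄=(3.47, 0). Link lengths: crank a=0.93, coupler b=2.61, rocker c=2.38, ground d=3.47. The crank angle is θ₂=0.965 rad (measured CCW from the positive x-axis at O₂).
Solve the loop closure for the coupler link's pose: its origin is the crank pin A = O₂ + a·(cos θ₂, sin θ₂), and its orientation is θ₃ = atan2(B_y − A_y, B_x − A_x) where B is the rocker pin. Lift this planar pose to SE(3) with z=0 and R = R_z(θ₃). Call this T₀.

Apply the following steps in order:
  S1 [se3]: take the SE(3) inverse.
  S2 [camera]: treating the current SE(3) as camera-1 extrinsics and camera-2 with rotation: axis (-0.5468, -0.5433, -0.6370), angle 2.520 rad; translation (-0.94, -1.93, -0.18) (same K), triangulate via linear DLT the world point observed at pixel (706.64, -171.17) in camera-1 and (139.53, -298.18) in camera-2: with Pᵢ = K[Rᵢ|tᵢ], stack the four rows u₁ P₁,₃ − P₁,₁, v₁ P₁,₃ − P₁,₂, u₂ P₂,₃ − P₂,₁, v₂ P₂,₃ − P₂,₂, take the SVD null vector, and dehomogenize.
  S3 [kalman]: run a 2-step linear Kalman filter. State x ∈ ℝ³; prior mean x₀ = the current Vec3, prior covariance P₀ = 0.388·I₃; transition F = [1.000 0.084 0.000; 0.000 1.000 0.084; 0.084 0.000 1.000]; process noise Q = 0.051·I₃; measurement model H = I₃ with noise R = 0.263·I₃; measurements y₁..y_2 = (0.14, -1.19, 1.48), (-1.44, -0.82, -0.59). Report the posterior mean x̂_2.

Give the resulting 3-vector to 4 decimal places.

result = (-0.4535, -0.6587, 0.2616)

source (fourbar_fk): coupler pose = R=[0.8236 -0.5672 0.0000; 0.5672 0.8236 0.0000; 0.0000 0.0000 1.0000], t=(0.5296, 0.7645, 0.0000)
after S1 (invert_se3): R=[0.8236 0.5672 0.0000; -0.5672 0.8236 0.0000; 0.0000 0.0000 1.0000], t=(-0.8697, -0.3293, 0.0000)
after S2 (triangulate): (1.0066, 0.6731, 0.2560)
after S3 (kf_track): (-0.4535, -0.6587, 0.2616)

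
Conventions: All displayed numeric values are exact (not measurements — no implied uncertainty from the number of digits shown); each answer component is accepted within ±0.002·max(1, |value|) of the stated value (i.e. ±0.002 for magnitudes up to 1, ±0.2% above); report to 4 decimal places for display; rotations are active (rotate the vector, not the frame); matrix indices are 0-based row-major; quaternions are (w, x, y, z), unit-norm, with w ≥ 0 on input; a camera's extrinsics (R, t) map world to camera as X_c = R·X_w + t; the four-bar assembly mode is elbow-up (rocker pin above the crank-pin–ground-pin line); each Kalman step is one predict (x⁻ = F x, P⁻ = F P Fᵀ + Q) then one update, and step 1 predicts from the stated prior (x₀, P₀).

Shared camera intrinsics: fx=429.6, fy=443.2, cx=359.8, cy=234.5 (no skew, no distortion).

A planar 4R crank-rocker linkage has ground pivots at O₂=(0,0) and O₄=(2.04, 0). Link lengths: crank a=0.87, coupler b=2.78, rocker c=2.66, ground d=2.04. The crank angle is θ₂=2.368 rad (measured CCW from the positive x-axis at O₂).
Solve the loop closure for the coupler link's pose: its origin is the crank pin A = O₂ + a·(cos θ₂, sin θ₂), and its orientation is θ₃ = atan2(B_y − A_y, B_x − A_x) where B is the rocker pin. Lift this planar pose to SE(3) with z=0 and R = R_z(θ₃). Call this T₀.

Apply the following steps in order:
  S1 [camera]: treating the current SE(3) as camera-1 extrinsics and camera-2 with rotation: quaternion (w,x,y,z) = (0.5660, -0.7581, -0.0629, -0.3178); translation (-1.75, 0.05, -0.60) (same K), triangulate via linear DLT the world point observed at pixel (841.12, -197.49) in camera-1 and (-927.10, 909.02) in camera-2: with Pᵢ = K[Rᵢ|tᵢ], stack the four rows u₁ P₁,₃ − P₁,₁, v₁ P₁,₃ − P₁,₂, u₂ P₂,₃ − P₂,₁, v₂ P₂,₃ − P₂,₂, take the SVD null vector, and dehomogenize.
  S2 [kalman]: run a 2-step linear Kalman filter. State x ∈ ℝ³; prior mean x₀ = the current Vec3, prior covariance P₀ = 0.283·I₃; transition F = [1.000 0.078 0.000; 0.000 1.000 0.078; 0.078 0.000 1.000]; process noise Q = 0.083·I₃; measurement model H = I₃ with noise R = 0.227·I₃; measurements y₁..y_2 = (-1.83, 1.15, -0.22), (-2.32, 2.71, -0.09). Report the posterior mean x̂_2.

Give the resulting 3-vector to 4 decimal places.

source (fourbar_fk): coupler pose = R=[0.7089 -0.7053 0.0000; 0.7053 0.7089 0.0000; 0.0000 0.0000 1.0000], t=(-0.6224, 0.6079, 0.0000)
after S1 (triangulate): (0.0728, -1.7053, 0.5640)
after S2 (kf_track): (-1.6768, 1.3481, -0.0176)

result = (-1.6768, 1.3481, -0.0176)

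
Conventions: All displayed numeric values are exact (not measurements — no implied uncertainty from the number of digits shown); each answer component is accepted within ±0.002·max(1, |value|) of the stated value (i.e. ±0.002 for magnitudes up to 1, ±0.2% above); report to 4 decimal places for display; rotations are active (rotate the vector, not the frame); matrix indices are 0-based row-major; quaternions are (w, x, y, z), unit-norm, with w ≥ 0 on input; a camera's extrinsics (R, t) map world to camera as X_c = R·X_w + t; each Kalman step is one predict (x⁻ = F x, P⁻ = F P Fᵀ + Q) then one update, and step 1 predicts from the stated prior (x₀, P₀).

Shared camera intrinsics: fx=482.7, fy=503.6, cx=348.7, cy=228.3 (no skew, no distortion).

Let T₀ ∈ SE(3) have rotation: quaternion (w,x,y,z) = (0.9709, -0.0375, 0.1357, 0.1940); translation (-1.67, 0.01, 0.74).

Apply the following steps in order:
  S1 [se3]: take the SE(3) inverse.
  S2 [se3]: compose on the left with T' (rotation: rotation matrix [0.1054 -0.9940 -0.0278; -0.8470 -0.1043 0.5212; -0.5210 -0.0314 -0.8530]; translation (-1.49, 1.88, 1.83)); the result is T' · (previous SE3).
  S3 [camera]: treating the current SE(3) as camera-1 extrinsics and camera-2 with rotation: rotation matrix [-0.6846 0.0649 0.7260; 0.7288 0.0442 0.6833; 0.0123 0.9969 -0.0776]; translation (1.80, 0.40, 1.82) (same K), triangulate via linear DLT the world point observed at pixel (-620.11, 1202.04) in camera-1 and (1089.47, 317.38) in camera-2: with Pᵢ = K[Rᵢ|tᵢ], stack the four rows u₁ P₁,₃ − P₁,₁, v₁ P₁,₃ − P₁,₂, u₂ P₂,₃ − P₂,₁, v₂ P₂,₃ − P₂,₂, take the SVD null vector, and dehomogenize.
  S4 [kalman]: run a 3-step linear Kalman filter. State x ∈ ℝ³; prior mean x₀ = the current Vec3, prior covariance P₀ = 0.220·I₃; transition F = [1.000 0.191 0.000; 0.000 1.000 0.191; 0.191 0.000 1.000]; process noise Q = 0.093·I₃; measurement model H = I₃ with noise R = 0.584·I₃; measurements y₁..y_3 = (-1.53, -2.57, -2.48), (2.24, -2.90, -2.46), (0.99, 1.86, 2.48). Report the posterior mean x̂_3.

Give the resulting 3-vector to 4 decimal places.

result = (0.2294, -0.0766, 0.2522)

after S1 (invert_se3): R=[0.8879 0.3665 -0.2780; -0.3868 0.9219 -0.0202; 0.2489 0.1255 0.9604], t=(1.6849, -0.6403, -0.2962)
after S2 (compose_se3): R=[0.4712 -0.8813 -0.0359; -0.5820 -0.3412 0.7381; -0.6628 -0.3269 -0.6737], t=(-0.6677, 0.3653, 1.2249)
after S3 (triangulate): (-1.2425, 0.6752, 1.3113)
after S4 (kf_track): (0.2294, -0.0766, 0.2522)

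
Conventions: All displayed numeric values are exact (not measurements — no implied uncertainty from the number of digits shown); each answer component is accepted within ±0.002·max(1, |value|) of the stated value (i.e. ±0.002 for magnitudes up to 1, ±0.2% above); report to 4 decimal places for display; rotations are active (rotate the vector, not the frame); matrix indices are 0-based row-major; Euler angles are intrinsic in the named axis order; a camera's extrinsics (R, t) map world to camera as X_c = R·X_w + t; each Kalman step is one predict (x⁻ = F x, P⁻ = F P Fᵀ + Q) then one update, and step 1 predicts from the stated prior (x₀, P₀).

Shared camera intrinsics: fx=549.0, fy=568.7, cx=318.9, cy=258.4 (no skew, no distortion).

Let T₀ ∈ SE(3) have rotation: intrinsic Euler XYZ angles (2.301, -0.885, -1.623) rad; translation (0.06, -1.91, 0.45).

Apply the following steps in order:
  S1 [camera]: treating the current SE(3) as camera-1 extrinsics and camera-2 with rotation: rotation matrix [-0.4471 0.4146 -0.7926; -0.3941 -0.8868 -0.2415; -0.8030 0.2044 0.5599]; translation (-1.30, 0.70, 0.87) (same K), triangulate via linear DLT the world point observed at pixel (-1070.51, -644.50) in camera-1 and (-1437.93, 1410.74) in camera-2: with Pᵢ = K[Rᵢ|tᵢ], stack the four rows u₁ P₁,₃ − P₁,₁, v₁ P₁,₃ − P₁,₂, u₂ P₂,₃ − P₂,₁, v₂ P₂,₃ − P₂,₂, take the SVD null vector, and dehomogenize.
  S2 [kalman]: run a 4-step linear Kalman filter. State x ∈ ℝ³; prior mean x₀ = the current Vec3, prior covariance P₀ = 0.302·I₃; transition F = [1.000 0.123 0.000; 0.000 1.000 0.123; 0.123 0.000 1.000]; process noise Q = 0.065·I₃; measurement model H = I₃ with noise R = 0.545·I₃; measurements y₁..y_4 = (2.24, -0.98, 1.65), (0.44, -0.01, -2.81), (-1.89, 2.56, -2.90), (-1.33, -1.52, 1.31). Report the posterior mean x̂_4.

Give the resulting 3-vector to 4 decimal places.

after S1 (triangulate): (0.2254, -1.8869, 1.2135)
after S2 (kf_track): (-0.5875, -0.4870, -0.2465)

result = (-0.5875, -0.4870, -0.2465)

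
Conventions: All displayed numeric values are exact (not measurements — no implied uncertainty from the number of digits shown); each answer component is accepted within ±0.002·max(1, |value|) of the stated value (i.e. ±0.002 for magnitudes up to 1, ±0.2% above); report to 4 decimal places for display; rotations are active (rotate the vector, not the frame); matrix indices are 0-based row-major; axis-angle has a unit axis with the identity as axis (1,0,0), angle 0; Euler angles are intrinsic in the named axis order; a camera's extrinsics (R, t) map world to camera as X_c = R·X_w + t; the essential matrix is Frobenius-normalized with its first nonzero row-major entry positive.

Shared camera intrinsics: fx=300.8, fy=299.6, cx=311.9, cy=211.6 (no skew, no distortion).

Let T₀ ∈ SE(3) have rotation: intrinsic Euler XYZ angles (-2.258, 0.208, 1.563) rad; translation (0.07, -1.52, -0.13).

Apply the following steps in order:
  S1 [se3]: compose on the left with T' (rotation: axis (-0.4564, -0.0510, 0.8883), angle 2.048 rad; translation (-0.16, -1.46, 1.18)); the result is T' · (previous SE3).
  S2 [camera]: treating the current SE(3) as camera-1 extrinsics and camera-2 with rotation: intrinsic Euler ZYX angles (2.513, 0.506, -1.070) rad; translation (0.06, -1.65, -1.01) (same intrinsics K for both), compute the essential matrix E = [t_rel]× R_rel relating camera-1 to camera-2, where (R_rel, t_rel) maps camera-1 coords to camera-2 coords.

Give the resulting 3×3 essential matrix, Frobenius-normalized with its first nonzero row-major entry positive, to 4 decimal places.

after S1 (compose_se3): R=[0.9705 0.1224 -0.2079; 0.0338 -0.9222 -0.3852; -0.2388 0.3667 -0.8991], t=(1.0597, -0.7542, 1.7685)
after S2 (essential): [0.2075 -0.5815 0.2684; -0.3148 0.1767 0.1515; -0.4306 -0.0667 0.4514]

matrix = [0.2075 -0.5815 0.2684; -0.3148 0.1767 0.1515; -0.4306 -0.0667 0.4514]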